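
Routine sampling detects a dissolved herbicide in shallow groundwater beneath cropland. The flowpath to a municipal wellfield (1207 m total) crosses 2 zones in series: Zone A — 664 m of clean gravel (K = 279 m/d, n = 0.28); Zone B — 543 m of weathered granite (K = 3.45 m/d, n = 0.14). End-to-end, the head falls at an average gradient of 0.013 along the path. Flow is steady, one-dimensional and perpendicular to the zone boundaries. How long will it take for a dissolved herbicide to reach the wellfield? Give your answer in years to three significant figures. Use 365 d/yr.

7.31 years

For zones in series the flux q is common to all zones; the equivalent conductivity is the harmonic (thickness-weighted) mean, K_eq = L_total / Σ(L_j/K_j).
Σ(L/K) = 664/279 + 543/3.45 = 2.380 + 157.4 = 159.8 d
K_eq = L_total / Σ(L/K) = 1207 / 159.8 = 7.555 m/d
q = K_eq · i = 7.555 × 0.013 = 0.09821 m/d (same in every zone)
Zone A: v = q/n = 0.09821/0.28 = 0.3507 m/d → t_A = 664/0.3507 = 1893 d
Zone B: v = q/n = 0.09821/0.14 = 0.7015 m/d → t_B = 543/0.7015 = 774.1 d
Total t = 1893 + 774.1 = 2667 d
   = 2667 / 365 = 7.31 yr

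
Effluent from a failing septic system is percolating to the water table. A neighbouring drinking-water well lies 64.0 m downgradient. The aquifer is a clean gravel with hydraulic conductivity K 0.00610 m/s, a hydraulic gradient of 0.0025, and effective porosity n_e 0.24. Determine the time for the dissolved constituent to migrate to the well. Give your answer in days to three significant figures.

11.7 days

K = 0.00610 m/s × 86400 s/d = 527.0 m/d
q = Ki = 527.0 × 0.0025 = 1.318 m/d
v_s = q/n_e = 1.318/0.24 = 5.490 m/d
t = L / v = 64.0 / 5.490 = 11.66 d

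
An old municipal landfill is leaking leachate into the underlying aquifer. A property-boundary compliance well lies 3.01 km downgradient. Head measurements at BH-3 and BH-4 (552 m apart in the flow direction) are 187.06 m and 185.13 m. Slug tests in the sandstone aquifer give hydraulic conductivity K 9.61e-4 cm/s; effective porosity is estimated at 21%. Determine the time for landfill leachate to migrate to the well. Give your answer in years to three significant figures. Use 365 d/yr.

Hydraulic gradient i = (187.06 − 185.13) / 552 = 1.93 / 552 = 0.003496
K = 9.61e-4 cm/s × 864 = 0.8303 m/d
Specific discharge q = 0.8303 × 0.003496 = 0.002903 m/d
Average linear velocity = 0.002903 / 0.21 = 0.01382 m/d
L = 3.01 km = 3010 m
t = L / v = 3010 / 0.01382 = 217700 d
   = 217700 / 365 = 597 yr

597 years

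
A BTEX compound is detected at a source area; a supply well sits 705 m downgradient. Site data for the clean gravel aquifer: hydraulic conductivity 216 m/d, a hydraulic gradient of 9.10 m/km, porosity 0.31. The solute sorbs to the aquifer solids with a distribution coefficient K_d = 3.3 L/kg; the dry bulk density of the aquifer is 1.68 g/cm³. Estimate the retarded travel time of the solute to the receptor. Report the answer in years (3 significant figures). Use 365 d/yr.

5.75 years

Darcy flux q = K·i = 216 × 0.0091 = 1.966 m/d
v = Ki/n = 216·0.0091/0.31 = 6.341 m/d
Retardation R = 1 + ρ_b·K_d/n = 1 + 1.68×3.3/0.31 = 18.88
Contaminant velocity v_c = v/R = 6.341/18.88 = 0.3358 m/d
t = L/v_c = 705/0.3358 = 2100 d
   = 2100/365 = 5.75 yr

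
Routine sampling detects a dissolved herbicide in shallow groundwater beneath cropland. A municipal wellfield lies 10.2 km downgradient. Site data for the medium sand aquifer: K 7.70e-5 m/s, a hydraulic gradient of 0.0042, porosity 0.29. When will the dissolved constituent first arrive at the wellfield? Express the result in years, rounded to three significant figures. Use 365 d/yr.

290 years

K = 7.70e-5 m/s × 86400 s/d = 6.653 m/d
Specific discharge q = 6.653 × 0.0042 = 0.02794 m/d
Average linear velocity = 0.02794 / 0.29 = 0.09635 m/d
L = 10.2 km = 10200 m
t = L / v = 10200 / 0.09635 = 105900 d
   = 105900 / 365 = 290 yr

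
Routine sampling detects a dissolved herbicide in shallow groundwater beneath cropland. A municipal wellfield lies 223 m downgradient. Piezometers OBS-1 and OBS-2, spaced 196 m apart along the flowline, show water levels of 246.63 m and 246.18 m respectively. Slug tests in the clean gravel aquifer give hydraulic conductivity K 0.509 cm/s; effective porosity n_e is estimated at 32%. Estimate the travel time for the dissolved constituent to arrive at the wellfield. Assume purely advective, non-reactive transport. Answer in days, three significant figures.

70.7 days

Hydraulic gradient i = (246.63 − 246.18) / 196 = 0.45 / 196 = 0.002296
K = 0.509 cm/s × 864 = 439.8 m/d
Darcy flux q = K·i = 439.8 × 0.002296 = 1.010 m/d
v_s = q/n_e = 1.010/0.32 = 3.155 m/d
t = L / v = 223 / 3.155 = 70.68 d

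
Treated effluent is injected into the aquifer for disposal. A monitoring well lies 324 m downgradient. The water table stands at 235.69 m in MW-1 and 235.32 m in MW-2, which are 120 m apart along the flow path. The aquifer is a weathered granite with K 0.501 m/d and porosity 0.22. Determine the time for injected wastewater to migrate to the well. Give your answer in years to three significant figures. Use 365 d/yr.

Hydraulic gradient i = (235.69 − 235.32) / 120 = 0.37 / 120 = 0.003083
Specific discharge q = 0.501 × 0.003083 = 0.001545 m/d
Seepage velocity v = q / n = 0.001545 / 0.22 = 0.007022 m/d
t = L / v = 324 / 0.007022 = 46140 d
   = 46140 / 365 = 126 yr

126 years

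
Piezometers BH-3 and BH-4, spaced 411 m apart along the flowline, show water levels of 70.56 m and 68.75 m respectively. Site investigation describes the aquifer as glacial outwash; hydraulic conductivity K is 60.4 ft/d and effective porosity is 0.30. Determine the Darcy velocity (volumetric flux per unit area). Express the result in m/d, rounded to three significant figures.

Hydraulic gradient i = (70.56 − 68.75) / 411 = 1.81 / 411 = 0.004404
K = 60.4 ft/d × 0.3048 = 18.41 m/d
Darcy flux q = K·i = 18.41 × 0.004404 = 0.08108 m/d

0.0811 m/d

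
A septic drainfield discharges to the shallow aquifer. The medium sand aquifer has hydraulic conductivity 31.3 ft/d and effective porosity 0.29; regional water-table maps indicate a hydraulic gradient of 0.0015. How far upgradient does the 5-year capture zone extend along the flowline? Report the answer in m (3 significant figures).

K = 31.3 ft/d × 0.3048 = 9.540 m/d
Specific discharge q = 9.540 × 0.0015 = 0.01431 m/d
Seepage velocity v = q / n = 0.01431 / 0.29 = 0.04935 m/d
T = 5 yr × 365 = 1825 d
L = v × T = 0.04935 × 1825 = 90.06 m

90.1 m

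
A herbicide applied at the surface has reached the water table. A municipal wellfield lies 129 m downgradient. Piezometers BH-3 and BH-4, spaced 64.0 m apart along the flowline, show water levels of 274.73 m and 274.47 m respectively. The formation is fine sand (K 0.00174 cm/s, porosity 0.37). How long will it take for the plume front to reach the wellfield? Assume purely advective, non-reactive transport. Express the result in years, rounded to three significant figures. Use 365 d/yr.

Hydraulic gradient i = (274.73 − 274.47) / 64.0 = 0.26 / 64.0 = 0.004063
K = 0.00174 cm/s × 864 = 1.503 m/d
q = Ki = 1.503 × 0.004063 = 0.006107 m/d
Average linear velocity = 0.006107 / 0.37 = 0.01651 m/d
t = L / v = 129 / 0.01651 = 7815 d
   = 7815 / 365 = 21.4 yr

21.4 years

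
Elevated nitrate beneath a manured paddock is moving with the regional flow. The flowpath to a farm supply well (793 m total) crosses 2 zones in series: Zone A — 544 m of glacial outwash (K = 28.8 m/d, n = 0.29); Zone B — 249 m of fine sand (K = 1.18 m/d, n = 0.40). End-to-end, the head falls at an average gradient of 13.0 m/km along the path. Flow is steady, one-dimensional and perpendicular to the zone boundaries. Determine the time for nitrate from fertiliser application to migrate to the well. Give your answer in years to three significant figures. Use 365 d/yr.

15.7 years

For zones in series the flux q is common to all zones; the equivalent conductivity is the harmonic (thickness-weighted) mean, K_eq = L_total / Σ(L_j/K_j).
Σ(L/K) = 544/28.8 + 249/1.18 = 18.89 + 211.0 = 229.9 d
K_eq = L_total / Σ(L/K) = 793 / 229.9 = 3.449 m/d
q = K_eq · i = 3.449 × 0.013 = 0.04484 m/d (same in every zone)
Zone A: v = q/n = 0.04484/0.29 = 0.1546 m/d → t_A = 544/0.1546 = 3518 d
Zone B: v = q/n = 0.04484/0.40 = 0.1121 m/d → t_B = 249/0.1121 = 2221 d
Total t = 3518 + 2221 = 5740 d
   = 5740 / 365 = 15.7 yr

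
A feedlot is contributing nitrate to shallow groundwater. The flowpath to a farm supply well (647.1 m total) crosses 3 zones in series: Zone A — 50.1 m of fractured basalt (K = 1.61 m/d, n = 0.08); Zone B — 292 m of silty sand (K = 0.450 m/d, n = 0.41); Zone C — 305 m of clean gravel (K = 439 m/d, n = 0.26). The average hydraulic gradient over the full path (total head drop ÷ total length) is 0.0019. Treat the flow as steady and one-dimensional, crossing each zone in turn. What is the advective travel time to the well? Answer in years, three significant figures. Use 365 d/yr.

308 years

Steady 1-D flow in series ⇒ the Darcy flux q is identical in every zone and the zone head losses add (resistances L/K in series).
Σ(L/K) = 50.1/1.61 + 292/0.450 + 305/439 = 31.12 + 648.9 + 0.6948 = 680.7 d
K_eq = L_total / Σ(L/K) = 647.1 / 680.7 = 0.9506 m/d
q = K_eq · i = 0.9506 × 0.0019 = 0.001806 m/d (same in every zone)
Zone A: v = q/n = 0.001806/0.08 = 0.02258 m/d → t_A = 50.1/0.02258 = 2219 d
Zone B: v = q/n = 0.001806/0.41 = 0.004405 m/d → t_B = 292/0.004405 = 66280 d
Zone C: v = q/n = 0.001806/0.26 = 0.006947 m/d → t_C = 305/0.006947 = 43900 d
Total t = 2219 + 66280 + 43900 = 112400 d
   = 112400 / 365 = 308 yr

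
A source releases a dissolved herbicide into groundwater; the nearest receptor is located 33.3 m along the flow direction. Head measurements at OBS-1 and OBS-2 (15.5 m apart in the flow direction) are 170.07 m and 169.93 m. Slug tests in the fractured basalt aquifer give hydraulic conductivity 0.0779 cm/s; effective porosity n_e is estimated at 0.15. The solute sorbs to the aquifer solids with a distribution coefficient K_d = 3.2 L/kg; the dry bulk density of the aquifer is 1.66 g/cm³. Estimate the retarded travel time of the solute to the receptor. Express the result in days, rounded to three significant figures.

Hydraulic gradient i = (170.07 − 169.93) / 15.5 = 0.14 / 15.5 = 0.009032
K = 0.0779 cm/s × 864 = 67.31 m/d
q = Ki = 67.31 × 0.009032 = 0.6079 m/d
Seepage velocity v = q / n = 0.6079 / 0.15 = 4.053 m/d
Retardation R = 1 + ρ_b·K_d/n = 1 + 1.66×3.2/0.15 = 36.41
Contaminant velocity v_c = v/R = 4.053/36.41 = 0.1113 m/d
t = L/v_c = 33.3/0.1113 = 299.2 d

299 days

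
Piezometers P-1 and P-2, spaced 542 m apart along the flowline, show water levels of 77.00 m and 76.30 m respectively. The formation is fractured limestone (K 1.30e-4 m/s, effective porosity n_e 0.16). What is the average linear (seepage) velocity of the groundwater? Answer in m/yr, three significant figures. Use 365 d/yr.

33.1 m/yr

Hydraulic gradient i = (77.00 − 76.30) / 542 = 0.70 / 542 = 0.001292
K = 1.30e-4 m/s × 86400 s/d = 11.23 m/d
Specific discharge q = 11.23 × 0.001292 = 0.01451 m/d
Average linear velocity = 0.01451 / 0.16 = 0.09066 m/d
   = 0.09066 × 365 = 33.1 m/yr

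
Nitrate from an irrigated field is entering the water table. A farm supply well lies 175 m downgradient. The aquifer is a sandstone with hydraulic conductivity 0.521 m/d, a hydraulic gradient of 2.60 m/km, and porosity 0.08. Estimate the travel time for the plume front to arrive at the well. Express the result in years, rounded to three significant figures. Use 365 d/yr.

28.3 years

q = Ki = 0.521 × 0.0026 = 0.001355 m/d
Seepage velocity v = q / n = 0.001355 / 0.08 = 0.01693 m/d
t = L / v = 175 / 0.01693 = 10340 d
   = 10340 / 365 = 28.3 yr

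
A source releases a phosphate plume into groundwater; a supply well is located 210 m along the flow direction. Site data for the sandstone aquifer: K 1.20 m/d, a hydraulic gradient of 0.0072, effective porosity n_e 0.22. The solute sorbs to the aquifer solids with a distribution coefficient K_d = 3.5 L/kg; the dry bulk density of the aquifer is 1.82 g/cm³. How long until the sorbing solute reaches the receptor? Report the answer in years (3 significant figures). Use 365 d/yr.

q = Ki = 1.20 × 0.0072 = 0.008640 m/d
Seepage velocity v = q / n = 0.008640 / 0.22 = 0.03927 m/d
Retardation R = 1 + ρ_b·K_d/n = 1 + 1.82×3.5/0.22 = 29.95
Contaminant velocity v_c = v/R = 0.03927/29.95 = 0.001311 m/d
t = L/v_c = 210/0.001311 = 160200 d
   = 160200/365 = 439 yr

439 years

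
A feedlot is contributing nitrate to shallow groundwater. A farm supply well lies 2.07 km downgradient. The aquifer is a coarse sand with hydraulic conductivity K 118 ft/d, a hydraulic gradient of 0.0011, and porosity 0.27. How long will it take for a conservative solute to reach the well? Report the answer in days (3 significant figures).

14100 days

K = 118 ft/d × 0.3048 = 35.97 m/d
Specific discharge q = 35.97 × 0.0011 = 0.03956 m/d
v = Ki/n = 35.97·0.0011/0.27 = 0.1465 m/d
L = 2.07 km = 2070 m
t = L / v = 2070 / 0.1465 = 14130 d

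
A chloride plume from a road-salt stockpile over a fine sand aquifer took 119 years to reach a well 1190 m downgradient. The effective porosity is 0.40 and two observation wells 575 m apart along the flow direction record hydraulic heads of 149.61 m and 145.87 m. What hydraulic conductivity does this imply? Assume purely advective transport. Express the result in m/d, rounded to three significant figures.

1.68 m/d

Hydraulic gradient i = (149.61 − 145.87) / 575 = 3.74 / 575 = 0.006504
t = 119 years = 43440 d
v = L / t = 1190 / 43440 = 0.02740 m/d
K = v · n / i = 0.02740 × 0.40 / 0.006504 = 1.68 m/d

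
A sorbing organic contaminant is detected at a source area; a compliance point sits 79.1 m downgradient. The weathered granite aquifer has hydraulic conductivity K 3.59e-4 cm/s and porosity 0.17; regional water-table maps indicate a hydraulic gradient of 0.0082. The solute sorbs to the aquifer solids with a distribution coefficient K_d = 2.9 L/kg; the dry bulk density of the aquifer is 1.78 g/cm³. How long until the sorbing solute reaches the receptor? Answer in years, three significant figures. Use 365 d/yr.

K = 3.59e-4 cm/s × 864 = 0.3102 m/d
q = Ki = 0.3102 × 0.0082 = 0.002543 m/d
Average linear velocity = 0.002543 / 0.17 = 0.01496 m/d
Retardation R = 1 + ρ_b·K_d/n = 1 + 1.78×2.9/0.17 = 31.36
Contaminant velocity v_c = v/R = 0.01496/31.36 = 4.770e-4 m/d
t = L/v_c = 79.1/4.770e-4 = 165800 d
   = 165800/365 = 454 yr

454 years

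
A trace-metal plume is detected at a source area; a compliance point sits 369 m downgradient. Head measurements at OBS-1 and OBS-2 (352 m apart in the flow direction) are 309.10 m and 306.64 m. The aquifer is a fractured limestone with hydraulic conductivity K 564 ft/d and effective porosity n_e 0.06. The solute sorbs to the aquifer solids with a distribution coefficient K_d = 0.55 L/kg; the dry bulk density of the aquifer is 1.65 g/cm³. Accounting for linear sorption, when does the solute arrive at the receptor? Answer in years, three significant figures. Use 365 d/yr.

0.814 years

Hydraulic gradient i = (309.10 − 306.64) / 352 = 2.46 / 352 = 0.006989
K = 564 ft/d × 0.3048 = 171.9 m/d
q = Ki = 171.9 × 0.006989 = 1.201 m/d
Seepage velocity v = q / n = 1.201 / 0.06 = 20.02 m/d
Retardation R = 1 + ρ_b·K_d/n = 1 + 1.65×0.55/0.06 = 16.13
Contaminant velocity v_c = v/R = 20.02/16.13 = 1.242 m/d
t = L/v_c = 369/1.242 = 297.2 d
   = 297.2/365 = 0.814 yr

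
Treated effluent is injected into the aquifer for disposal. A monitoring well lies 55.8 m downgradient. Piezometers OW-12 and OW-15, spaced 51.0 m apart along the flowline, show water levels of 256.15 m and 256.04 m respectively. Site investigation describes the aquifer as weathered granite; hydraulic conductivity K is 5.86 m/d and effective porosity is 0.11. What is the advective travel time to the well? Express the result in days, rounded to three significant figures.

486 days

Hydraulic gradient i = (256.15 − 256.04) / 51.0 = 0.11 / 51.0 = 0.002157
Specific discharge q = 5.86 × 0.002157 = 0.01264 m/d
v = Ki/n = 5.86·0.002157/0.11 = 0.1149 m/d
t = L / v = 55.8 / 0.1149 = 485.6 d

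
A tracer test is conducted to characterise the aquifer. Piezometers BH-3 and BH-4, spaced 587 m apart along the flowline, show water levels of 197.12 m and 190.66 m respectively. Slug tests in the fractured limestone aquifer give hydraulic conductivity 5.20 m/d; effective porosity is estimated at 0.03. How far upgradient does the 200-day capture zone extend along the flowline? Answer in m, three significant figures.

382 m

Hydraulic gradient i = (197.12 − 190.66) / 587 = 6.46 / 587 = 0.01101
Darcy flux q = K·i = 5.20 × 0.01101 = 0.05723 m/d
Average linear velocity = 0.05723 / 0.03 = 1.908 m/d
L = v × T = 1.908 × 200 = 381.5 m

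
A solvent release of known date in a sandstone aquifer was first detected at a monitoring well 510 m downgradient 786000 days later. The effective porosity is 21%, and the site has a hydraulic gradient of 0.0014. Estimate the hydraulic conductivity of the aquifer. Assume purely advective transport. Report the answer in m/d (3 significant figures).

0.0973 m/d

v = L / t = 510 / 786000 = 6.489e-4 m/d
K = v · n / i = 6.489e-4 × 0.21 / 0.0014 = 0.0973 m/d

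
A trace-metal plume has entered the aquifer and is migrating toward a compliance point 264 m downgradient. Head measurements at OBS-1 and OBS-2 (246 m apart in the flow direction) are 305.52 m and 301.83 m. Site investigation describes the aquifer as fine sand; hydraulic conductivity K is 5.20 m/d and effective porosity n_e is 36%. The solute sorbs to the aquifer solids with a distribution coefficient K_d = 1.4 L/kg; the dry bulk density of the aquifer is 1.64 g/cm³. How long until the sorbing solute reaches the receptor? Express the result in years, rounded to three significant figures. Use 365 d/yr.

24.6 years

Hydraulic gradient i = (305.52 − 301.83) / 246 = 3.69 / 246 = 0.01500
Specific discharge q = 5.20 × 0.01500 = 0.07800 m/d
v = Ki/n = 5.20·0.01500/0.36 = 0.2167 m/d
Retardation R = 1 + ρ_b·K_d/n = 1 + 1.64×1.4/0.36 = 7.378
Contaminant velocity v_c = v/R = 0.2167/7.378 = 0.02937 m/d
t = L/v_c = 264/0.02937 = 8990 d
   = 8990/365 = 24.6 yr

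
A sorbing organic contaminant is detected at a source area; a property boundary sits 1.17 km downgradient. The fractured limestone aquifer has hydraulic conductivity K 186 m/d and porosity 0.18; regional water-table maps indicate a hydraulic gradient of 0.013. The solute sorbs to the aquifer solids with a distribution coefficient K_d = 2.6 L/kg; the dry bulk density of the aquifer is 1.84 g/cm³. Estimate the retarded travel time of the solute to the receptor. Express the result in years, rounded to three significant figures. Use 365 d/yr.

6.58 years

q = Ki = 186 × 0.013 = 2.418 m/d
Seepage velocity v = q / n = 2.418 / 0.18 = 13.43 m/d
Retardation R = 1 + ρ_b·K_d/n = 1 + 1.84×2.6/0.18 = 27.58
Contaminant velocity v_c = v/R = 13.43/27.58 = 0.4871 m/d
L = 1.17 km = 1170 m
t = L/v_c = 1170/0.4871 = 2402 d
   = 2402/365 = 6.58 yr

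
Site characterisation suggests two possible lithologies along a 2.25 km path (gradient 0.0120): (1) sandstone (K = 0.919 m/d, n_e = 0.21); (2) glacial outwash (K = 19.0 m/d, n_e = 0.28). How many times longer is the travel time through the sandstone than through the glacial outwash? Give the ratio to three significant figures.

15.5

Unit 1 (sandstone): v = 0.919×0.012/0.21 = 0.05251 m/d, t = 2250/0.05251 = 42850 d
Unit 2 (glacial outwash): v = 19.0×0.012/0.28 = 0.8143 m/d, t = 2250/0.8143 = 2763 d
t(sandstone) / t(glacial outwash) = 42850/2763 = 15.5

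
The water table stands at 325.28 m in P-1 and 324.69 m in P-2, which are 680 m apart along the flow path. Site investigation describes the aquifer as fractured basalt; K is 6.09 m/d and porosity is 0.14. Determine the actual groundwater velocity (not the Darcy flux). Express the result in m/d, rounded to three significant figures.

0.0377 m/d

Hydraulic gradient i = (325.28 − 324.69) / 680 = 0.59 / 680 = 8.676e-4
q = Ki = 6.09 × 8.676e-4 = 0.005284 m/d
v_s = q/n_e = 0.005284/0.14 = 0.03774 m/d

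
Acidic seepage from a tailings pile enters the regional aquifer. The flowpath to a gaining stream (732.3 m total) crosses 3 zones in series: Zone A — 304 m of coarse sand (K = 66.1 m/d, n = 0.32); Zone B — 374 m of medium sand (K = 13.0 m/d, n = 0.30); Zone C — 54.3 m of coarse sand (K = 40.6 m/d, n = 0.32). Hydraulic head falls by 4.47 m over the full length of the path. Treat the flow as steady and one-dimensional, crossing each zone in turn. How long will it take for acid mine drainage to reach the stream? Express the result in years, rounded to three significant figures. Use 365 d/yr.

4.83 years

Steady 1-D flow in series ⇒ the Darcy flux q is identical in every zone and the zone head losses add (resistances L/K in series).
Σ(L/K) = 304/66.1 + 374/13.0 + 54.3/40.6 = 4.599 + 28.77 + 1.337 = 34.71 d
q = ΔH / Σ(L/K) = 4.47 / 34.71 = 0.1288 m/d (same in every zone)
Zone A: v = q/n = 0.1288/0.32 = 0.4025 m/d → t_A = 304/0.4025 = 755.3 d
Zone B: v = q/n = 0.1288/0.30 = 0.4293 m/d → t_B = 374/0.4293 = 871.1 d
Zone C: v = q/n = 0.1288/0.32 = 0.4025 m/d → t_C = 54.3/0.4025 = 134.9 d
Total t = 755.3 + 871.1 + 134.9 = 1761 d
   = 1761 / 365 = 4.83 yr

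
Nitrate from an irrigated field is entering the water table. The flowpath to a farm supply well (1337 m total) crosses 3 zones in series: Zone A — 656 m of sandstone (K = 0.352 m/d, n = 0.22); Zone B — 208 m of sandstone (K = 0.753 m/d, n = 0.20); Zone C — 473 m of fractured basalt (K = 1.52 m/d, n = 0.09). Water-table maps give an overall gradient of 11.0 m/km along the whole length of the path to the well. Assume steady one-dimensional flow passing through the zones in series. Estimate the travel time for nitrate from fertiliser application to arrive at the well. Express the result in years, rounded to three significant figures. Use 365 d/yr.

Continuity: the same q passes through each zone, so ΔH = q·Σ(L_j/K_j) — the zones act as resistances in series.
Σ(L/K) = 656/0.352 + 208/0.753 + 473/1.52 = 1864 + 276.2 + 311.2 = 2451 d
K_eq = L_total / Σ(L/K) = 1337 / 2451 = 0.5455 m/d
q = K_eq · i = 0.5455 × 0.011 = 0.006000 m/d (same in every zone)
Zone A: v = q/n = 0.006000/0.22 = 0.02727 m/d → t_A = 656/0.02727 = 24050 d
Zone B: v = q/n = 0.006000/0.20 = 0.03000 m/d → t_B = 208/0.03000 = 6933 d
Zone C: v = q/n = 0.006000/0.09 = 0.06667 m/d → t_C = 473/0.06667 = 7095 d
Total t = 24050 + 6933 + 7095 = 38080 d
   = 38080 / 365 = 104 yr

104 years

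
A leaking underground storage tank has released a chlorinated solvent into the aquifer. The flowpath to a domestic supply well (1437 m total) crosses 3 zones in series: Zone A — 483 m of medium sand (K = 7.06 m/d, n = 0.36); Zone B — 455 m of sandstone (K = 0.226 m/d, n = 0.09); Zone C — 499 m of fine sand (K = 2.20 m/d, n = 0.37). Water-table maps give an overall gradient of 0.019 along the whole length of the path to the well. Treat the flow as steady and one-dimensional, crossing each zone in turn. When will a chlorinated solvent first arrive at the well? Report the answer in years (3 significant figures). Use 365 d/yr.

92.5 years

Steady 1-D flow in series ⇒ the Darcy flux q is identical in every zone and the zone head losses add (resistances L/K in series).
Σ(L/K) = 483/7.06 + 455/0.226 + 499/2.20 = 68.41 + 2013 + 226.8 = 2309 d
K_eq = L_total / Σ(L/K) = 1437 / 2309 = 0.6225 m/d
q = K_eq · i = 0.6225 × 0.019 = 0.01183 m/d (same in every zone)
Zone A: v = q/n = 0.01183/0.36 = 0.03285 m/d → t_A = 483/0.03285 = 14700 d
Zone B: v = q/n = 0.01183/0.09 = 0.1314 m/d → t_B = 455/0.1314 = 3462 d
Zone C: v = q/n = 0.01183/0.37 = 0.03197 m/d → t_C = 499/0.03197 = 15610 d
Total t = 14700 + 3462 + 15610 = 33770 d
   = 33770 / 365 = 92.5 yr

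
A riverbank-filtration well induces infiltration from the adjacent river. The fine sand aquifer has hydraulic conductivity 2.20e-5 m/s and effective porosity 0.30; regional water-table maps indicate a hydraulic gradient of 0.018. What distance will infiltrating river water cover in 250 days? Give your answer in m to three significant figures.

28.5 m

K = 2.20e-5 m/s × 86400 s/d = 1.901 m/d
Darcy flux q = K·i = 1.901 × 0.018 = 0.03421 m/d
Average linear velocity = 0.03421 / 0.30 = 0.1140 m/d
L = v × T = 0.1140 × 250 = 28.51 m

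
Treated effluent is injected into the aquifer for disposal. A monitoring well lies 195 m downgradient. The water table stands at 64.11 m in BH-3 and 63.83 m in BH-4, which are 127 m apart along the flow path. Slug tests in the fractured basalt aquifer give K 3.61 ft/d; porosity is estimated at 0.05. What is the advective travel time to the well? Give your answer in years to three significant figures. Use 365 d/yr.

11.0 years

Hydraulic gradient i = (64.11 − 63.83) / 127 = 0.28 / 127 = 0.002205
K = 3.61 ft/d × 0.3048 = 1.100 m/d
Darcy flux q = K·i = 1.100 × 0.002205 = 0.002426 m/d
Seepage velocity v = q / n = 0.002426 / 0.05 = 0.04852 m/d
t = L / v = 195 / 0.04852 = 4019 d
   = 4019 / 365 = 11.0 yr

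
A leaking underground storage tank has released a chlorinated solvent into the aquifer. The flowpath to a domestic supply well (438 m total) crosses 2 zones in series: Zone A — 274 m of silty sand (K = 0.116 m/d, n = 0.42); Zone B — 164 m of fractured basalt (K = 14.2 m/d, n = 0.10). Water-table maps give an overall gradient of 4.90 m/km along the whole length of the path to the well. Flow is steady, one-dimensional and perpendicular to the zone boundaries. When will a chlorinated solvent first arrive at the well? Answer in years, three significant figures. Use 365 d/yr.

398 years

Continuity: the same q passes through each zone, so ΔH = q·Σ(L_j/K_j) — the zones act as resistances in series.
Σ(L/K) = 274/0.116 + 164/14.2 = 2362 + 11.55 = 2374 d
K_eq = L_total / Σ(L/K) = 438 / 2374 = 0.1845 m/d
q = K_eq · i = 0.1845 × 0.0049 = 9.042e-4 m/d (same in every zone)
Zone A: v = q/n = 9.042e-4/0.42 = 0.002153 m/d → t_A = 274/0.002153 = 127300 d
Zone B: v = q/n = 9.042e-4/0.10 = 0.009042 m/d → t_B = 164/0.009042 = 18140 d
Total t = 127300 + 18140 = 145400 d
   = 145400 / 365 = 398 yr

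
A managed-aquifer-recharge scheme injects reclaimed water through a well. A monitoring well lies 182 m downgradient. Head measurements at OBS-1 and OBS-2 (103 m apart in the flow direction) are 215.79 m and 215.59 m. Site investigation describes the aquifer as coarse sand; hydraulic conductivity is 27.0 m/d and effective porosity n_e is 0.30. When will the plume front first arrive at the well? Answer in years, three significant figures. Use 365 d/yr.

Hydraulic gradient i = (215.79 − 215.59) / 103 = 0.20 / 103 = 0.001942
q = Ki = 27.0 × 0.001942 = 0.05243 m/d
v = Ki/n = 27.0·0.001942/0.30 = 0.1748 m/d
t = L / v = 182 / 0.1748 = 1041 d
   = 1041 / 365 = 2.85 yr

2.85 years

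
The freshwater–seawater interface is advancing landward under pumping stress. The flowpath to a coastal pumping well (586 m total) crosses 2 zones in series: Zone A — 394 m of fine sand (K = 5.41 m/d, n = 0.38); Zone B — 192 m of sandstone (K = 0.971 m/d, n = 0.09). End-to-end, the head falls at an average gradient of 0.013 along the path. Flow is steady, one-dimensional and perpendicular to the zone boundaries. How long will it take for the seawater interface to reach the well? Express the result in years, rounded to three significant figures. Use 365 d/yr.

Steady 1-D flow in series ⇒ the Darcy flux q is identical in every zone and the zone head losses add (resistances L/K in series).
Σ(L/K) = 394/5.41 + 192/0.971 = 72.83 + 197.7 = 270.6 d
K_eq = L_total / Σ(L/K) = 586 / 270.6 = 2.166 m/d
q = K_eq · i = 2.166 × 0.013 = 0.02816 m/d (same in every zone)
Zone A: v = q/n = 0.02816/0.38 = 0.07410 m/d → t_A = 394/0.07410 = 5317 d
Zone B: v = q/n = 0.02816/0.09 = 0.3128 m/d → t_B = 192/0.3128 = 613.7 d
Total t = 5317 + 613.7 = 5931 d
   = 5931 / 365 = 16.2 yr

16.2 years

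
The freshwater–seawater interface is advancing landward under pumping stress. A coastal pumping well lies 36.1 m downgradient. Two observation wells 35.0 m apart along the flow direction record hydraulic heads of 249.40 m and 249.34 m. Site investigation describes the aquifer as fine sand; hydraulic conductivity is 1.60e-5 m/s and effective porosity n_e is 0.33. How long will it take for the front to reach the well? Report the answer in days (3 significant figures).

5030 days

Hydraulic gradient i = (249.40 − 249.34) / 35.0 = 0.06 / 35.0 = 0.001714
K = 1.60e-5 m/s × 86400 s/d = 1.382 m/d
Specific discharge q = 1.382 × 0.001714 = 0.002370 m/d
v = Ki/n = 1.382·0.001714/0.33 = 0.007181 m/d
t = L / v = 36.1 / 0.007181 = 5027 d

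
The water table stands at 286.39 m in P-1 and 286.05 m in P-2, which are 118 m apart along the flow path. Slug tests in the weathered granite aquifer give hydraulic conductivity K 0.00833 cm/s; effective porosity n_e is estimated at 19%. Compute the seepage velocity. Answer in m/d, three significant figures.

0.109 m/d

Hydraulic gradient i = (286.39 − 286.05) / 118 = 0.34 / 118 = 0.002881
K = 0.00833 cm/s × 864 = 7.197 m/d
q = Ki = 7.197 × 0.002881 = 0.02074 m/d
Average linear velocity = 0.02074 / 0.19 = 0.1091 m/d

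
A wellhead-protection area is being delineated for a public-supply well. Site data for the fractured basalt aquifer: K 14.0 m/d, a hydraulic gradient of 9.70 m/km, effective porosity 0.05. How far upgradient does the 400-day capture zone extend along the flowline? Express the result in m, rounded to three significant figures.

Specific discharge q = 14.0 × 0.0097 = 0.1358 m/d
Average linear velocity = 0.1358 / 0.05 = 2.716 m/d
L = v × T = 2.716 × 400 = 1086 m

1090 m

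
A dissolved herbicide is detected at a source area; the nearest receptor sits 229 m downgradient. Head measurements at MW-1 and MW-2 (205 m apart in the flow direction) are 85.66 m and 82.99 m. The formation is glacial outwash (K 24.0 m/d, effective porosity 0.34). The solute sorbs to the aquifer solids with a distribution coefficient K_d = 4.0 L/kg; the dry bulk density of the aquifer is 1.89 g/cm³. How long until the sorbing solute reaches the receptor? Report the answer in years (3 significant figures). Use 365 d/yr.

Hydraulic gradient i = (85.66 − 82.99) / 205 = 2.67 / 205 = 0.01302
q = Ki = 24.0 × 0.01302 = 0.3126 m/d
Average linear velocity = 0.3126 / 0.34 = 0.9194 m/d
Retardation R = 1 + ρ_b·K_d/n = 1 + 1.89×4.0/0.34 = 23.24
Contaminant velocity v_c = v/R = 0.9194/23.24 = 0.03957 m/d
t = L/v_c = 229/0.03957 = 5788 d
   = 5788/365 = 15.9 yr

15.9 years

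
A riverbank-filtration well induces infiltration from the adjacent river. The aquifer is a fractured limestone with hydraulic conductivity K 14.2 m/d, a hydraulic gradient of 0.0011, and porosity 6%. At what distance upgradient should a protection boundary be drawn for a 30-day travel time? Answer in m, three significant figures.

7.81 m

Darcy flux q = K·i = 14.2 × 0.0011 = 0.01562 m/d
Seepage velocity v = q / n = 0.01562 / 0.06 = 0.2603 m/d
L = v × T = 0.2603 × 30 = 7.810 m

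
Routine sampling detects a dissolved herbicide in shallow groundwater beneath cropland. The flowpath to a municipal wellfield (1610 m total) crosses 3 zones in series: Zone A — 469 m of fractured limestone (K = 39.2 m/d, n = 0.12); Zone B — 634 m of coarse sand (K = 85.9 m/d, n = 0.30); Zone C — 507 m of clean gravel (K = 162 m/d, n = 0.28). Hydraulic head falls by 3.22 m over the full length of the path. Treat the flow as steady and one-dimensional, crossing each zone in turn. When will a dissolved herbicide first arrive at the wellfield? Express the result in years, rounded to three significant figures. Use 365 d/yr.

7.43 years

Steady 1-D flow in series ⇒ the Darcy flux q is identical in every zone and the zone head losses add (resistances L/K in series).
Σ(L/K) = 469/39.2 + 634/85.9 + 507/162 = 11.96 + 7.381 + 3.130 = 22.47 d
q = ΔH / Σ(L/K) = 3.22 / 22.47 = 0.1433 m/d (same in every zone)
Zone A: v = q/n = 0.1433/0.12 = 1.194 m/d → t_A = 469/1.194 = 392.8 d
Zone B: v = q/n = 0.1433/0.30 = 0.4776 m/d → t_B = 634/0.4776 = 1328 d
Zone C: v = q/n = 0.1433/0.28 = 0.5117 m/d → t_C = 507/0.5117 = 990.8 d
Total t = 392.8 + 1328 + 990.8 = 2711 d
   = 2711 / 365 = 7.43 yr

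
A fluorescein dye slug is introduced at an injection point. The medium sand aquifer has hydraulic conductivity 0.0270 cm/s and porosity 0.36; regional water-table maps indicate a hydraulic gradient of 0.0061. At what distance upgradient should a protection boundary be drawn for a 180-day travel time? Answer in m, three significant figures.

K = 0.0270 cm/s × 864 = 23.33 m/d
Darcy flux q = K·i = 23.33 × 0.0061 = 0.1423 m/d
v = Ki/n = 23.33·0.0061/0.36 = 0.3953 m/d
L = v × T = 0.3953 × 180 = 71.15 m

71.2 m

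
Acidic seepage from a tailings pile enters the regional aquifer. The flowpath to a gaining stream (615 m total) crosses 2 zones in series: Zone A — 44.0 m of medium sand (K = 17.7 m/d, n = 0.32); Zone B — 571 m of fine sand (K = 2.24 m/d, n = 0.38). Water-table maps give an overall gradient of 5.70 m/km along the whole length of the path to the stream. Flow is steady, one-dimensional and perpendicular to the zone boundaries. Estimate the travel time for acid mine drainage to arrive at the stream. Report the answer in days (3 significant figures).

17000 days

Continuity: the same q passes through each zone, so ΔH = q·Σ(L_j/K_j) — the zones act as resistances in series.
Σ(L/K) = 44.0/17.7 + 571/2.24 = 2.486 + 254.9 = 257.4 d
K_eq = L_total / Σ(L/K) = 615 / 257.4 = 2.389 m/d
q = K_eq · i = 2.389 × 0.0057 = 0.01362 m/d (same in every zone)
Zone A: v = q/n = 0.01362/0.32 = 0.04256 m/d → t_A = 44.0/0.04256 = 1034 d
Zone B: v = q/n = 0.01362/0.38 = 0.03584 m/d → t_B = 571/0.03584 = 15930 d
Total t = 1034 + 15930 = 16970 d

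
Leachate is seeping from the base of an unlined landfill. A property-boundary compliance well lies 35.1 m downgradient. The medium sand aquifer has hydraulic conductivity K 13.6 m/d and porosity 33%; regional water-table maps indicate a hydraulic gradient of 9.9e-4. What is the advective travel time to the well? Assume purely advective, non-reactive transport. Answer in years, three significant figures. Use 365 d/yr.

2.36 years

q = Ki = 13.6 × 9.9e-4 = 0.01346 m/d
v_s = q/n_e = 0.01346/0.33 = 0.04080 m/d
t = L / v = 35.1 / 0.04080 = 860.3 d
   = 860.3 / 365 = 2.36 yr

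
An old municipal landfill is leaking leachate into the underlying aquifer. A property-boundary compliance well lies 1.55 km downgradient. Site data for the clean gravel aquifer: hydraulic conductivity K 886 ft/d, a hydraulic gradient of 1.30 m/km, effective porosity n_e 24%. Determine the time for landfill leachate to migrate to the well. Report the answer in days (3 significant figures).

K = 886 ft/d × 0.3048 = 270.1 m/d
Specific discharge q = 270.1 × 0.0013 = 0.3511 m/d
v = Ki/n = 270.1·0.0013/0.24 = 1.463 m/d
L = 1.55 km = 1550 m
t = L / v = 1550 / 1.463 = 1060 d

1060 days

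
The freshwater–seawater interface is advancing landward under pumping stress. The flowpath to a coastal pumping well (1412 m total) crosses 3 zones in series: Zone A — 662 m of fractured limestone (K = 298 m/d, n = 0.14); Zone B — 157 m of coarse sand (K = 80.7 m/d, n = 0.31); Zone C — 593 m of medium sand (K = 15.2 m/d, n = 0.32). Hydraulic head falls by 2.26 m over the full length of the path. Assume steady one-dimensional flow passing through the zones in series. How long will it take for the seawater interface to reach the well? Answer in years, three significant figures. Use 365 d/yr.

17.3 years

Steady 1-D flow in series ⇒ the Darcy flux q is identical in every zone and the zone head losses add (resistances L/K in series).
Σ(L/K) = 662/298 + 157/80.7 + 593/15.2 = 2.221 + 1.945 + 39.01 = 43.18 d
q = ΔH / Σ(L/K) = 2.26 / 43.18 = 0.05234 m/d (same in every zone)
Zone A: v = q/n = 0.05234/0.14 = 0.3738 m/d → t_A = 662/0.3738 = 1771 d
Zone B: v = q/n = 0.05234/0.31 = 0.1688 m/d → t_B = 157/0.1688 = 929.9 d
Zone C: v = q/n = 0.05234/0.32 = 0.1636 m/d → t_C = 593/0.1636 = 3626 d
Total t = 1771 + 929.9 + 3626 = 6326 d
   = 6326 / 365 = 17.3 yr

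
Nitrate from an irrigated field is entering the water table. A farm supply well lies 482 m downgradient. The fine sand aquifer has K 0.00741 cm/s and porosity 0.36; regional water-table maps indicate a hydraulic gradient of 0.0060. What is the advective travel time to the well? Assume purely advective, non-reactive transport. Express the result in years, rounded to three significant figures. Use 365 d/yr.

12.4 years

K = 0.00741 cm/s × 864 = 6.402 m/d
q = Ki = 6.402 × 0.0060 = 0.03841 m/d
Average linear velocity = 0.03841 / 0.36 = 0.1067 m/d
t = L / v = 482 / 0.1067 = 4517 d
   = 4517 / 365 = 12.4 yr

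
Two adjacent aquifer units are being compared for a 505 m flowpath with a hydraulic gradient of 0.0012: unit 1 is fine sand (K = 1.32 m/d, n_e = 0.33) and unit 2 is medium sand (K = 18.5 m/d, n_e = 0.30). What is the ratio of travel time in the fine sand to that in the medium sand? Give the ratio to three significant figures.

15.4

Unit 1 (fine sand): v = 1.32×0.0012/0.33 = 0.004800 m/d, t = 505/0.004800 = 105200 d
Unit 2 (medium sand): v = 18.5×0.0012/0.30 = 0.07400 m/d, t = 505/0.07400 = 6824 d
t(fine sand) / t(medium sand) = 105200/6824 = 15.4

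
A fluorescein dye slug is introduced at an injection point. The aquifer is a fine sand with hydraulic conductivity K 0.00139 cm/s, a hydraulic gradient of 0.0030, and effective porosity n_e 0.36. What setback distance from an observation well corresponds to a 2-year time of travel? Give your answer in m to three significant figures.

K = 0.00139 cm/s × 864 = 1.201 m/d
Darcy flux q = K·i = 1.201 × 0.0030 = 0.003603 m/d
v_s = q/n_e = 0.003603/0.36 = 0.01001 m/d
T = 2 yr × 365 = 730 d
L = v × T = 0.01001 × 730 = 7.306 m

7.31 m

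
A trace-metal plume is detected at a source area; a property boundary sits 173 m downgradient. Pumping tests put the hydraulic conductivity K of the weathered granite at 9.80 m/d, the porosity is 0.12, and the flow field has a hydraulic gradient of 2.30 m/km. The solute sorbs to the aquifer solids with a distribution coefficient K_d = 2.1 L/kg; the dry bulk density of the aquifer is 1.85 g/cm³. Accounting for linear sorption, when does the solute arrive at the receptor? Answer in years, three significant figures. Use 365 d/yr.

q = Ki = 9.80 × 0.0023 = 0.02254 m/d
v = Ki/n = 9.80·0.0023/0.12 = 0.1878 m/d
Retardation R = 1 + ρ_b·K_d/n = 1 + 1.85×2.1/0.12 = 33.38
Contaminant velocity v_c = v/R = 0.1878/33.38 = 0.005628 m/d
t = L/v_c = 173/0.005628 = 30740 d
   = 30740/365 = 84.2 yr

84.2 years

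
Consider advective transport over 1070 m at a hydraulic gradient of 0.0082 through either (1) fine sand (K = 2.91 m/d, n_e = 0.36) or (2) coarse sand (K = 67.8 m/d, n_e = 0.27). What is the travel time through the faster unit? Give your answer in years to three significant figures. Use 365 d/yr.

1.42 years

Unit 1 (fine sand): v = 2.91×0.0082/0.36 = 0.06628 m/d, t = 1070/0.06628 = 16140 d
Unit 2 (coarse sand): v = 67.8×0.0082/0.27 = 2.059 m/d, t = 1070/2.059 = 519.6 d
Faster: 519.6 d / 365 = 1.42 yr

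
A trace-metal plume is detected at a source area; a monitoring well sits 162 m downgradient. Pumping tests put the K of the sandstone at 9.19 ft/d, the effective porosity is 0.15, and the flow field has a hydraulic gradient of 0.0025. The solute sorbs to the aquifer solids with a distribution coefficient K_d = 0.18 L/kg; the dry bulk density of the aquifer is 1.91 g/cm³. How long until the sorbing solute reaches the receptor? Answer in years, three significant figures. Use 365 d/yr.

31.3 years

K = 9.19 ft/d × 0.3048 = 2.801 m/d
q = Ki = 2.801 × 0.0025 = 0.007003 m/d
v_s = q/n_e = 0.007003/0.15 = 0.04669 m/d
Retardation R = 1 + ρ_b·K_d/n = 1 + 1.91×0.18/0.15 = 3.292
Contaminant velocity v_c = v/R = 0.04669/3.292 = 0.01418 m/d
t = L/v_c = 162/0.01418 = 11420 d
   = 11420/365 = 31.3 yr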